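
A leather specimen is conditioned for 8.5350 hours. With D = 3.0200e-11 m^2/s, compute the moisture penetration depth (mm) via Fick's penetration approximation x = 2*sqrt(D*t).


t = 8.5350 hr * 3600 = 30726.0000 s
D * t = 3.0200e-11 * 30726.0000 = 9.2793e-07
x = 2 * sqrt(D*t) = 2 * sqrt(9.2793e-07) = 0.00192658 m = 1.9266 mm


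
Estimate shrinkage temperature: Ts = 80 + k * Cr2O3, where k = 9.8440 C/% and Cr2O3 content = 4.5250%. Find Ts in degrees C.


Formula: Ts = 80 + k * Cr2O3
Substituting: Ts = 80 + 9.8440 * 4.5250
Result: 124.5441 C


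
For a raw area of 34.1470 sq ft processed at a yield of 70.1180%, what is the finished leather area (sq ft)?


Formula: finished = raw * yield / 100
Substituting: finished = 34.1470 * 70.1180 / 100
Result: 23.9432 sq ft


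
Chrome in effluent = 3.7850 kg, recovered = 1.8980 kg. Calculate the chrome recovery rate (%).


Formula: Recovery = recovered / input * 100
Substituting: Recovery = 1.8980 / 3.7850 * 100
Result: 50.1453 %


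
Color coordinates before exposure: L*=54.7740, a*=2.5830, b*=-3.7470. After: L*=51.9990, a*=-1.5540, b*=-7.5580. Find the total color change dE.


dL = -2.7750, da = -4.1370, db = -3.8110
dE = sqrt((-2.7750)^2 + (-4.1370)^2 + (-3.8110)^2) = 6.2721


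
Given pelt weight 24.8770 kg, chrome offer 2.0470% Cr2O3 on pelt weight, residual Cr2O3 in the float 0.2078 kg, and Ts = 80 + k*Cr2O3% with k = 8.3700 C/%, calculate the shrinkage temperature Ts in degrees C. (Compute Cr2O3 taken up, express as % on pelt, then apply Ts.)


Offered = pelt * offer_pct / 100 = 24.8770 * 2.0470 / 100 = 0.5092 kg
Uptake = offered - residual = 0.5092 - 0.2078 = 0.3014 kg
Cr2O3% on pelt = uptake / pelt * 100 = 0.3014 / 24.8770 * 100 = 1.2117 %
Ts = 80 + k * Cr2O3% = 80 + 8.3700 * 1.2117 = 90.1418 C


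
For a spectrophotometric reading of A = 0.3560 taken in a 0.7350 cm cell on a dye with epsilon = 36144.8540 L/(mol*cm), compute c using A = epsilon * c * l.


Formula: c = A / (epsilon * l)
Substituting: c = 0.3560 / (36144.8540 * 0.7350)
Result: 1.3400e-05 mol/L


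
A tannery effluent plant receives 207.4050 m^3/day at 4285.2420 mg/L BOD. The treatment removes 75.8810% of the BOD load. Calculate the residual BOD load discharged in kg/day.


Load_in = volume * conc / 1000 = 207.4050 * 4285.2420 / 1000 = 888.7806 kg/day
Removed = Load_in * eff / 100 = 888.7806 * 75.8810 / 100 = 674.4156 kg/day
Load_out = Load_in - Removed = 888.7806 - 674.4156 = 214.3650 kg/day


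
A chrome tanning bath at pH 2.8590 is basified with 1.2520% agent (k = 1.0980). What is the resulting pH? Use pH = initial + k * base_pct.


Formula: pH_final = pH_initial + k * base_pct
Substituting: pH_final = 2.8590 + 1.0980 * 1.2520
Result: 4.2337


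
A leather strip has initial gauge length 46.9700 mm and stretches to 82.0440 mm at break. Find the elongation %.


Formula: Elongation = (Lf - L0) / L0 * 100
Substituting: Elongation = (82.0440 - 46.9700) / 46.9700 * 100
Result: 74.6732 %


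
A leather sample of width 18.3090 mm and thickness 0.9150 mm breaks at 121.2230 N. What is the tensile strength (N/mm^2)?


Formula: TS = force / (width * thickness)
Substituting: TS = 121.2230 / (18.3090 * 0.9150)
Result: 7.2360 N/mm^2


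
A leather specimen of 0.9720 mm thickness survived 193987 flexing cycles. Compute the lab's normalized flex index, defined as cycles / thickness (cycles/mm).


Formula: Index = cycles / thickness
Substituting: Index = 193987 / 0.9720
Result: 199575.1029 cycles/mm


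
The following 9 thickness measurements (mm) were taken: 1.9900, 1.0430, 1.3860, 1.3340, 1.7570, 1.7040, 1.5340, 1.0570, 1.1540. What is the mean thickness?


Formula: Average = sum / n
Substituting: Average = 12.9590 / 9
Result: 1.4399 mm


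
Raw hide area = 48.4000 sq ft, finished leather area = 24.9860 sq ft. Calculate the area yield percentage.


Formula: Yield = finished / raw * 100
Substituting: Yield = 24.9860 / 48.4000 * 100
Result: 51.6240 %


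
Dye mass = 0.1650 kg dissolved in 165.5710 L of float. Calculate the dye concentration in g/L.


Formula: Conc = dye_mass(kg) / volume(L) * 1000
Substituting: Conc = 0.1650 / 165.5710 * 1000
Result: 0.9966 g/L


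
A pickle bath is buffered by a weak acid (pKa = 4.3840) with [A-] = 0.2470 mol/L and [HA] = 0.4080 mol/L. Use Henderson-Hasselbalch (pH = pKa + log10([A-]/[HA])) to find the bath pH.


ratio = [A-] / [HA] = 0.2470 / 0.4080 = 0.6054
log10(ratio) = -0.2180
pH = pKa + log10(ratio) = 4.3840 - 0.2180 = 4.1660


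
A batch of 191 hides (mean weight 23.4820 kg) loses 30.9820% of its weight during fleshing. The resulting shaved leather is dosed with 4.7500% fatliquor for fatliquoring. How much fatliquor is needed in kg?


Total_raw = N * avg_wt = 191 * 23.4820 = 4485.0620 kg
Substrate = Total_raw * (1 - loss/100) = 4485.0620 * (1 - 30.9820/100) = 3095.5001 kg
Fat = Substrate * pct / 100 = 3095.5001 * 4.7500 / 100 = 147.0363 kg


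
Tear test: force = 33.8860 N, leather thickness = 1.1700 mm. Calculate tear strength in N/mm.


Formula: Tear strength = force / thickness
Substituting: Tear strength = 33.8860 / 1.1700
Result: 28.9624 N/mm


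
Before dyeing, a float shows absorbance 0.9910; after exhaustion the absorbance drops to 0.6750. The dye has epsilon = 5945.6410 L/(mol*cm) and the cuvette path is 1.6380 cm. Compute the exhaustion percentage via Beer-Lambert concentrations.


c_initial = A_i / (epsilon * l) = 0.9910 / (5945.6410 * 1.6380) = 1.0176e-04 mol/L
c_final = A_f / (epsilon * l) = 0.6750 / (5945.6410 * 1.6380) = 6.9309e-05 mol/L
Exhaustion = (c_initial - c_final) / c_initial * 100 = (1.0176e-04 - 6.9309e-05) / 1.0176e-04 * 100 = 31.8870 %


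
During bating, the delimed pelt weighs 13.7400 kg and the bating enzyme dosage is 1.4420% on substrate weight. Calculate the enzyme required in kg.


Formula: Enzyme = substrate * pct / 100
Substituting: Enzyme = 13.7400 * 1.4420 / 100
Result: 0.1981 kg


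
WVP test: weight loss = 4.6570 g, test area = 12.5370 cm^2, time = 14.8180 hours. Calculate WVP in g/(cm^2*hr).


Formula: WVP = loss / (area * time)
Substituting: WVP = 4.6570 / (12.5370 * 14.8180)
Result: 0.0250682 g/(cm^2*hr)


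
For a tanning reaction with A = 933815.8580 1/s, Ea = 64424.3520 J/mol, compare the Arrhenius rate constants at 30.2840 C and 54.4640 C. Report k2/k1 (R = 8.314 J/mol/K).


T1 = 30.2840 + 273.15 = 303.4340 K; T2 = 54.4640 + 273.15 = 327.6140 K
k1 = A * exp(-Ea/(R*T1)) = 933815.8580 * exp(-64424.3520/(8.314*303.4340)) = 7.5776e-06 1/s
k2 = A * exp(-Ea/(R*T2)) = 933815.8580 * exp(-64424.3520/(8.314*327.6140)) = 4.9900e-05 1/s
k2/k1 = 4.9900e-05 / 7.5776e-06 = 6.5852


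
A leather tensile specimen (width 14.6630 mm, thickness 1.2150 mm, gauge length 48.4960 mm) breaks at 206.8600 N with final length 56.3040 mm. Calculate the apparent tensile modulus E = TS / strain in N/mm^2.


TS = F / (w * t) = 206.8600 / (14.6630 * 1.2150) = 11.6112 N/mm^2
strain = (Lf - L0) / L0 = (56.3040 - 48.4960) / 48.4960 = 0.1610
E = TS / strain = 11.6112 / 0.1610 = 72.1180 N/mm^2


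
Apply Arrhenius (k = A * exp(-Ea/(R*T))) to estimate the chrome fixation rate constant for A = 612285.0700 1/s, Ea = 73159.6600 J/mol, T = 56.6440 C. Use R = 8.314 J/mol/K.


T_K = T_C + 273.15 = 56.6440 + 273.15 = 329.7940 K
exponent = -Ea / (R * T_K) = -73159.6600 / (8.314 * 329.7940) = -26.6820
k = A * exp(exponent) = 612285.0700 * exp(-26.6820) = 1.5816e-06 1/s


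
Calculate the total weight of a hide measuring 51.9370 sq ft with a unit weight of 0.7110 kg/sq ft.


Formula: Weight = area * weight_per_sqft
Substituting: Weight = 51.9370 * 0.7110
Result: 36.9272 kg


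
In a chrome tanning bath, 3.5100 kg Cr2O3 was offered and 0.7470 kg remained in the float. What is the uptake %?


Formula: Uptake = (offered - residual) / offered * 100
Substituting: Uptake = (3.5100 - 0.7470) / 3.5100 * 100
Result: 78.7179 %


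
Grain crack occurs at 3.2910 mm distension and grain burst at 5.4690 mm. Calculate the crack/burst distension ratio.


Formula: Ratio = crack / burst
Substituting: Ratio = 3.2910 / 5.4690
Result: 0.6018


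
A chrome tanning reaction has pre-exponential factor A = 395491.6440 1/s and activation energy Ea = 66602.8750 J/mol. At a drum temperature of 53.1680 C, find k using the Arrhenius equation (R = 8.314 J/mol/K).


T_K = T_C + 273.15 = 53.1680 + 273.15 = 326.3180 K
exponent = -Ea / (R * T_K) = -66602.8750 / (8.314 * 326.3180) = -24.5495
k = A * exp(exponent) = 395491.6440 * exp(-24.5495) = 8.6187e-06 1/s


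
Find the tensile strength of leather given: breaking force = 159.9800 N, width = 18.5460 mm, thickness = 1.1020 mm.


Formula: TS = force / (width * thickness)
Substituting: TS = 159.9800 / (18.5460 * 1.1020)
Result: 7.8277 N/mm^2


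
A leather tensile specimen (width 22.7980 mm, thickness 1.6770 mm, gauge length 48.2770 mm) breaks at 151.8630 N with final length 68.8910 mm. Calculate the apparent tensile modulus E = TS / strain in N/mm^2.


TS = F / (w * t) = 151.8630 / (22.7980 * 1.6770) = 3.9721 N/mm^2
strain = (Lf - L0) / L0 = (68.8910 - 48.2770) / 48.2770 = 0.4270
E = TS / strain = 3.9721 / 0.4270 = 9.3025 N/mm^2


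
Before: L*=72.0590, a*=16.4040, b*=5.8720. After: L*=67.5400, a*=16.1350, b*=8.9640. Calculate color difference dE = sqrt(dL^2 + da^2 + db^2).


dL = -4.5190, da = -0.2690, db = 3.0920
dE = sqrt((-4.5190)^2 + (-0.2690)^2 + 3.0920^2) = 5.4822


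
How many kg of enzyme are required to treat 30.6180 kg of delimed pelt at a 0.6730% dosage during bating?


Formula: Enzyme = substrate * pct / 100
Substituting: Enzyme = 30.6180 * 0.6730 / 100
Result: 0.2061 kg


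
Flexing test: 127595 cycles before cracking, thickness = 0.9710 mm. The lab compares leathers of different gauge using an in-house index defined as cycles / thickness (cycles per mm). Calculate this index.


Formula: Index = cycles / thickness
Substituting: Index = 127595 / 0.9710
Result: 131405.7673 cycles/mm


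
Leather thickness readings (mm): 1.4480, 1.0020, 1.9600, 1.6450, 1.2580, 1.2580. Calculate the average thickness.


Formula: Average = sum / n
Substituting: Average = 8.5710 / 6
Result: 1.4285 mm


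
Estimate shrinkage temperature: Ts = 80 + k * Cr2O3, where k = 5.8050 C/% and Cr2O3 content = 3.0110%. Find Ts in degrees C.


Formula: Ts = 80 + k * Cr2O3
Substituting: Ts = 80 + 5.8050 * 3.0110
Result: 97.4789 C


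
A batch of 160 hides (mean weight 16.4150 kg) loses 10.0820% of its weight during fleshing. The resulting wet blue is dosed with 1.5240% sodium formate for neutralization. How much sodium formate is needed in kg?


Total_raw = N * avg_wt = 160 * 16.4150 = 2626.4000 kg
Substrate = Total_raw * (1 - loss/100) = 2626.4000 * (1 - 10.0820/100) = 2361.6064 kg
Neutralizer = Substrate * pct / 100 = 2361.6064 * 1.5240 / 100 = 35.9909 kg


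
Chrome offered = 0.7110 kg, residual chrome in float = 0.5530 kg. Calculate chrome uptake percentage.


Formula: Uptake = (offered - residual) / offered * 100
Substituting: Uptake = (0.7110 - 0.5530) / 0.7110 * 100
Result: 22.2222 %


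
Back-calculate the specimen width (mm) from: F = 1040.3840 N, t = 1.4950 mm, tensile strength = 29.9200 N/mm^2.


Formula: w = F / (TS * t)
Substituting: w = 1040.3840 / (29.9200 * 1.4950)
Result: 23.2590 mm


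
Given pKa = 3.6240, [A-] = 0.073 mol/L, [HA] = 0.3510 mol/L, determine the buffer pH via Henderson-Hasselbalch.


ratio = [A-] / [HA] = 0.073 / 0.3510 = 0.2080
log10(ratio) = -0.6820
pH = pKa + log10(ratio) = 3.6240 - 0.6820 = 2.9420


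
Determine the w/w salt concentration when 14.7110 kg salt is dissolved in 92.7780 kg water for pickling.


Formula: Conc = salt / (water + salt) * 100
Substituting: Conc = 14.7110 / (92.7780 + 14.7110) * 100
Result: 13.6861 %


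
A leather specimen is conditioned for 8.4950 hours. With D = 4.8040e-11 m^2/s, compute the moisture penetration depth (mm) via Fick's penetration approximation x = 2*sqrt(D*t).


t = 8.4950 hr * 3600 = 30582.0000 s
D * t = 4.8040e-11 * 30582.0000 = 1.4692e-06
x = 2 * sqrt(D*t) = 2 * sqrt(1.4692e-06) = 0.00242418 m = 2.4242 mm


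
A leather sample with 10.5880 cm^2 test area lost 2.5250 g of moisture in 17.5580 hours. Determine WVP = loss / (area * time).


Formula: WVP = loss / (area * time)
Substituting: WVP = 2.5250 / (10.5880 * 17.5580)
Result: 0.0135823 g/(cm^2*hr)


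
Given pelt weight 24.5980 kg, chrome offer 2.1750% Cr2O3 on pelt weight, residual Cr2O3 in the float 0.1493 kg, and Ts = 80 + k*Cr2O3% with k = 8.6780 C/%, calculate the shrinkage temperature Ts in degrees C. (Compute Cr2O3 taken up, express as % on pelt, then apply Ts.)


Offered = pelt * offer_pct / 100 = 24.5980 * 2.1750 / 100 = 0.5350 kg
Uptake = offered - residual = 0.5350 - 0.1493 = 0.3857 kg
Cr2O3% on pelt = uptake / pelt * 100 = 0.3857 / 24.5980 * 100 = 1.5680 %
Ts = 80 + k * Cr2O3% = 80 + 8.6780 * 1.5680 = 93.6075 C


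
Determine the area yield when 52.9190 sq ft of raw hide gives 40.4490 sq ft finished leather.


Formula: Yield = finished / raw * 100
Substituting: Yield = 40.4490 / 52.9190 * 100
Result: 76.4357 %


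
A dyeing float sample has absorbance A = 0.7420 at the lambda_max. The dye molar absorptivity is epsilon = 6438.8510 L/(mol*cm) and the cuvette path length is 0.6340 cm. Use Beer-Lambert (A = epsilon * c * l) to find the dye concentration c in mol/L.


Formula: c = A / (epsilon * l)
Substituting: c = 0.7420 / (6438.8510 * 0.6340)
Result: 1.8176e-04 mol/L


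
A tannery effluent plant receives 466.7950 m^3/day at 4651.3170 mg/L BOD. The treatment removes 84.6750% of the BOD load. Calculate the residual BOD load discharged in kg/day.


Load_in = volume * conc / 1000 = 466.7950 * 4651.3170 / 1000 = 2171.2115 kg/day
Removed = Load_in * eff / 100 = 2171.2115 * 84.6750 / 100 = 1838.4734 kg/day
Load_out = Load_in - Removed = 2171.2115 - 1838.4734 = 332.7382 kg/day


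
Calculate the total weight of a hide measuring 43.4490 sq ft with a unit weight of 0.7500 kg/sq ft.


Formula: Weight = area * weight_per_sqft
Substituting: Weight = 43.4490 * 0.7500
Result: 32.5867 kg


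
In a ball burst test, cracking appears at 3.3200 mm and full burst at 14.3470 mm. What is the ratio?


Formula: Ratio = crack / burst
Substituting: Ratio = 3.3200 / 14.3470
Result: 0.2314


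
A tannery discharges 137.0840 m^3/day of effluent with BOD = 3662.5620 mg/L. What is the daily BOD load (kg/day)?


Formula: BOD_load = volume * conc / 1000
Substituting: BOD_load = 137.0840 * 3662.5620 / 1000
Result: 502.0786 kg/day


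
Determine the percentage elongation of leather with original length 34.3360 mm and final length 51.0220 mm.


Formula: Elongation = (Lf - L0) / L0 * 100
Substituting: Elongation = (51.0220 - 34.3360) / 34.3360 * 100
Result: 48.5962 %


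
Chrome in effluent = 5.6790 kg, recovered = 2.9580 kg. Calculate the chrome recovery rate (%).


Formula: Recovery = recovered / input * 100
Substituting: Recovery = 2.9580 / 5.6790 * 100
Result: 52.0866 %


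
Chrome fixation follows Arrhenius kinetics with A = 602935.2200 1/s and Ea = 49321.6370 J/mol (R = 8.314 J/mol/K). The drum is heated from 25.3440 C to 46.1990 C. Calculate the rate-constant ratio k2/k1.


T1 = 25.3440 + 273.15 = 298.4940 K; T2 = 46.1990 + 273.15 = 319.3490 K
k1 = A * exp(-Ea/(R*T1)) = 602935.2200 * exp(-49321.6370/(8.314*298.4940)) = 0.0014092 1/s
k2 = A * exp(-Ea/(R*T2)) = 602935.2200 * exp(-49321.6370/(8.314*319.3490)) = 0.00515984 1/s
k2/k1 = 0.00515984 / 0.0014092 = 3.6615


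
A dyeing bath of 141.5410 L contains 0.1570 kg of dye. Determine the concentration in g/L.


Formula: Conc = dye_mass(kg) / volume(L) * 1000
Substituting: Conc = 0.1570 / 141.5410 * 1000
Result: 1.1092 g/L


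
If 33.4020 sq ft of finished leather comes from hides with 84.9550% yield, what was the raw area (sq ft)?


Formula: raw = finished * 100 / yield
Substituting: raw = 33.4020 * 100 / 84.9550
Result: 39.3173 sq ft


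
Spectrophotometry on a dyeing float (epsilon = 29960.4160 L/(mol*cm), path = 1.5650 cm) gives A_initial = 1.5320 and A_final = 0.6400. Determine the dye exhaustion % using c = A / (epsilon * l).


c_initial = A_i / (epsilon * l) = 1.5320 / (29960.4160 * 1.5650) = 3.2674e-05 mol/L
c_final = A_f / (epsilon * l) = 0.6400 / (29960.4160 * 1.5650) = 1.3650e-05 mol/L
Exhaustion = (c_initial - c_final) / c_initial * 100 = (3.2674e-05 - 1.3650e-05) / 3.2674e-05 * 100 = 58.2245 %


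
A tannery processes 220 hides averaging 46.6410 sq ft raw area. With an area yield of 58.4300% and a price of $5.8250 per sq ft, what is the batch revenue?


Raw_total = N * avg_area = 220 * 46.6410 = 10261.0200 sq ft
Finished = Raw_total * yield / 100 = 10261.0200 * 58.4300 / 100 = 5995.5140 sq ft
Value = Finished * price = 5995.5140 * 5.8250 = 34923.8690 $


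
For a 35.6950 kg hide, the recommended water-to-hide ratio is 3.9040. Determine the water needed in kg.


Formula: Water = hide_weight * ratio
Substituting: Water = 35.6950 * 3.9040
Result: 139.3533 kg


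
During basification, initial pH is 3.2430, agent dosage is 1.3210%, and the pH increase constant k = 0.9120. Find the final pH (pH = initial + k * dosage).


Formula: pH_final = pH_initial + k * base_pct
Substituting: pH_final = 3.2430 + 0.9120 * 1.3210
Result: 4.4478


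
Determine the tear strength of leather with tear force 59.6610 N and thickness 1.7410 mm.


Formula: Tear strength = force / thickness
Substituting: Tear strength = 59.6610 / 1.7410
Result: 34.2682 N/mm


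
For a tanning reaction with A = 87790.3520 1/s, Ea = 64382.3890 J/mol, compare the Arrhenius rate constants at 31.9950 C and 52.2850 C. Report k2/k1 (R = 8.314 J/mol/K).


T1 = 31.9950 + 273.15 = 305.1450 K; T2 = 52.2850 + 273.15 = 325.4350 K
k1 = A * exp(-Ea/(R*T1)) = 87790.3520 * exp(-64382.3890/(8.314*305.1450)) = 8.3577e-07 1/s
k2 = A * exp(-Ea/(R*T2)) = 87790.3520 * exp(-64382.3890/(8.314*325.4350)) = 4.0667e-06 1/s
k2/k1 = 4.0667e-06 / 8.3577e-07 = 4.8658


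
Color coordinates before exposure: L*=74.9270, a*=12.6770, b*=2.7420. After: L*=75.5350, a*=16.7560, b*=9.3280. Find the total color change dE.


dL = 0.6080, da = 4.0790, db = 6.5860
dE = sqrt(0.6080^2 + 4.0790^2 + 6.5860^2) = 7.7707


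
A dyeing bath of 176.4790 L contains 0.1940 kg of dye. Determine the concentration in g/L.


Formula: Conc = dye_mass(kg) / volume(L) * 1000
Substituting: Conc = 0.1940 / 176.4790 * 1000
Result: 1.0993 g/L


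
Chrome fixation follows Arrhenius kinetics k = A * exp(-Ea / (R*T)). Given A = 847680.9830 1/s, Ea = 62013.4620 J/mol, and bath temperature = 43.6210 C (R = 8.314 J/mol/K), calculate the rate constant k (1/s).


T_K = T_C + 273.15 = 43.6210 + 273.15 = 316.7710 K
exponent = -Ea / (R * T_K) = -62013.4620 / (8.314 * 316.7710) = -23.5467
k = A * exp(exponent) = 847680.9830 * exp(-23.5467) = 5.0352e-05 1/s


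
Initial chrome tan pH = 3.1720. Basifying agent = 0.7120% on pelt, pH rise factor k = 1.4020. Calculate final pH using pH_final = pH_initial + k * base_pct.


Formula: pH_final = pH_initial + k * base_pct
Substituting: pH_final = 3.1720 + 1.4020 * 0.7120
Result: 4.1702


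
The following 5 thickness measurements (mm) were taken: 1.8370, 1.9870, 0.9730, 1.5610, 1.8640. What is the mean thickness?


Formula: Average = sum / n
Substituting: Average = 8.2220 / 5
Result: 1.6444 mm


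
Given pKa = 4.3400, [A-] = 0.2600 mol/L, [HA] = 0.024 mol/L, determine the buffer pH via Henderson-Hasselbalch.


ratio = [A-] / [HA] = 0.2600 / 0.024 = 10.8333
log10(ratio) = 1.0348
pH = pKa + log10(ratio) = 4.3400 + 1.0348 = 5.3748


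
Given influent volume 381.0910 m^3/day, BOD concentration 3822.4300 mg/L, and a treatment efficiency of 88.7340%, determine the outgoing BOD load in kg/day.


Load_in = volume * conc / 1000 = 381.0910 * 3822.4300 / 1000 = 1456.6937 kg/day
Removed = Load_in * eff / 100 = 1456.6937 * 88.7340 / 100 = 1292.5826 kg/day
Load_out = Load_in - Removed = 1456.6937 - 1292.5826 = 164.1111 kg/day


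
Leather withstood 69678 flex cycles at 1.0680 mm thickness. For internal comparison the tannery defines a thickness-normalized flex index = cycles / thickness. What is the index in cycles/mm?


Formula: Index = cycles / thickness
Substituting: Index = 69678 / 1.0680
Result: 65241.5730 cycles/mm


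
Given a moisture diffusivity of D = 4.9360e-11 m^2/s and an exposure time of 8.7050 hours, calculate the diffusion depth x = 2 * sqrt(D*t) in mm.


t = 8.7050 hr * 3600 = 31338.0000 s
D * t = 4.9360e-11 * 31338.0000 = 1.5468e-06
x = 2 * sqrt(D*t) = 2 * sqrt(1.5468e-06) = 0.00248744 m = 2.4874 mm


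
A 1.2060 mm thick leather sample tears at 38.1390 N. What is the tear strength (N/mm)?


Formula: Tear strength = force / thickness
Substituting: Tear strength = 38.1390 / 1.2060
Result: 31.6244 N/mm


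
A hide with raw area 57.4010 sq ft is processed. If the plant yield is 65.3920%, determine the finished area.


Formula: finished = raw * yield / 100
Substituting: finished = 57.4010 * 65.3920 / 100
Result: 37.5357 sq ft


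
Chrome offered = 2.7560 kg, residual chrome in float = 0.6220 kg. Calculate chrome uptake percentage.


Formula: Uptake = (offered - residual) / offered * 100
Substituting: Uptake = (2.7560 - 0.6220) / 2.7560 * 100
Result: 77.4311 %


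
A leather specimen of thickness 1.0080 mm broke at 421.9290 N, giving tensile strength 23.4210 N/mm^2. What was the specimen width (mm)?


Formula: w = F / (TS * t)
Substituting: w = 421.9290 / (23.4210 * 1.0080)
Result: 17.8720 mm


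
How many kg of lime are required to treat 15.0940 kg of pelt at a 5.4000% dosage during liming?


Formula: Lime = substrate * pct / 100
Substituting: Lime = 15.0940 * 5.4000 / 100
Result: 0.8151 kg


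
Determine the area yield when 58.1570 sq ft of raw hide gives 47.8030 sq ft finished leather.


Formula: Yield = finished / raw * 100
Substituting: Yield = 47.8030 / 58.1570 * 100
Result: 82.1965 %


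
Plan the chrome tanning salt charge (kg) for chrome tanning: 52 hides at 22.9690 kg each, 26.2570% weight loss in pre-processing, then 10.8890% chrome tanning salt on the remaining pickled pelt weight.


Total_raw = N * avg_wt = 52 * 22.9690 = 1194.3880 kg
Substrate = Total_raw * (1 - loss/100) = 1194.3880 * (1 - 26.2570/100) = 880.7775 kg
Chrome = Substrate * pct / 100 = 880.7775 * 10.8890 / 100 = 95.9079 kg


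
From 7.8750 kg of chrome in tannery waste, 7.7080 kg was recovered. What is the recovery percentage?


Formula: Recovery = recovered / input * 100
Substituting: Recovery = 7.7080 / 7.8750 * 100
Result: 97.8794 %


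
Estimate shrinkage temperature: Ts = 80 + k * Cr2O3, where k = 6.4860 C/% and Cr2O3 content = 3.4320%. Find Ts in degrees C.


Formula: Ts = 80 + k * Cr2O3
Substituting: Ts = 80 + 6.4860 * 3.4320
Result: 102.2600 C


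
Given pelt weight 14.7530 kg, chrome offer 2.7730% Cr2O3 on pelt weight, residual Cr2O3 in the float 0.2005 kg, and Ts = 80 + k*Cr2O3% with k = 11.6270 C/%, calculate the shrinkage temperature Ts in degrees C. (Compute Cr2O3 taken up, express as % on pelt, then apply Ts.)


Offered = pelt * offer_pct / 100 = 14.7530 * 2.7730 / 100 = 0.4091 kg
Uptake = offered - residual = 0.4091 - 0.2005 = 0.2086 kg
Cr2O3% on pelt = uptake / pelt * 100 = 0.2086 / 14.7530 * 100 = 1.4140 %
Ts = 80 + k * Cr2O3% = 80 + 11.6270 * 1.4140 = 96.4400 C


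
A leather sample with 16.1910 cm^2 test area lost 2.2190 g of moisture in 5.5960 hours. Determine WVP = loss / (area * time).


Formula: WVP = loss / (area * time)
Substituting: WVP = 2.2190 / (16.1910 * 5.5960)
Result: 0.024491 g/(cm^2*hr)


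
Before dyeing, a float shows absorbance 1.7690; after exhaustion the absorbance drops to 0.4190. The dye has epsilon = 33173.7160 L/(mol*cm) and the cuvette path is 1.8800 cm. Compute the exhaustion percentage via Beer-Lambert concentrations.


c_initial = A_i / (epsilon * l) = 1.7690 / (33173.7160 * 1.8800) = 2.8365e-05 mol/L
c_final = A_f / (epsilon * l) = 0.4190 / (33173.7160 * 1.8800) = 6.7183e-06 mol/L
Exhaustion = (c_initial - c_final) / c_initial * 100 = (2.8365e-05 - 6.7183e-06) / 2.8365e-05 * 100 = 76.3143 %


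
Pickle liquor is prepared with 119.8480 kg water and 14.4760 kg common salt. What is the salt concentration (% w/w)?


Formula: Conc = salt / (water + salt) * 100
Substituting: Conc = 14.4760 / (119.8480 + 14.4760) * 100
Result: 10.7769 %


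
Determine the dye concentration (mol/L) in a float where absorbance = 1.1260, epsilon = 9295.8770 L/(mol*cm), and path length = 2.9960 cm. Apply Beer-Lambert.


Formula: c = A / (epsilon * l)
Substituting: c = 1.1260 / (9295.8770 * 2.9960)
Result: 4.0430e-05 mol/L


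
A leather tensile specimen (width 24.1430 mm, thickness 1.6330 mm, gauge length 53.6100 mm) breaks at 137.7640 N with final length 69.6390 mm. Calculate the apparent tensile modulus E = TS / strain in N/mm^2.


TS = F / (w * t) = 137.7640 / (24.1430 * 1.6330) = 3.4943 N/mm^2
strain = (Lf - L0) / L0 = (69.6390 - 53.6100) / 53.6100 = 0.2990
E = TS / strain = 3.4943 / 0.2990 = 11.6869 N/mm^2


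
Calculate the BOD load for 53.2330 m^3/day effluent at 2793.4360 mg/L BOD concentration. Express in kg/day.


Formula: BOD_load = volume * conc / 1000
Substituting: BOD_load = 53.2330 * 2793.4360 / 1000
Result: 148.7030 kg/day


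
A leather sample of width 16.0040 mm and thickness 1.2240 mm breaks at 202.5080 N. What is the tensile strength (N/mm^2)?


Formula: TS = force / (width * thickness)
Substituting: TS = 202.5080 / (16.0040 * 1.2240)
Result: 10.3379 N/mm^2


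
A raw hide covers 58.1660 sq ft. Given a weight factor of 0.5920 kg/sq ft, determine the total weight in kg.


Formula: Weight = area * weight_per_sqft
Substituting: Weight = 58.1660 * 0.5920
Result: 34.4343 kg


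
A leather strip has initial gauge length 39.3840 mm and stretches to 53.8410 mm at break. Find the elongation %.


Formula: Elongation = (Lf - L0) / L0 * 100
Substituting: Elongation = (53.8410 - 39.3840) / 39.3840 * 100
Result: 36.7078 %


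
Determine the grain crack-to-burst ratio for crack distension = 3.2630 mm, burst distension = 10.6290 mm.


Formula: Ratio = crack / burst
Substituting: Ratio = 3.2630 / 10.6290
Result: 0.3070


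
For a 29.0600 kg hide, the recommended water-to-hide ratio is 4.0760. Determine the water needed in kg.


Formula: Water = hide_weight * ratio
Substituting: Water = 29.0600 * 4.0760
Result: 118.4486 kg


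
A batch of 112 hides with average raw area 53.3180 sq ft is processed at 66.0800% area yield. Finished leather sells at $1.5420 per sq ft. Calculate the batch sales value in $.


Raw_total = N * avg_area = 112 * 53.3180 = 5971.6160 sq ft
Finished = Raw_total * yield / 100 = 5971.6160 * 66.0800 / 100 = 3946.0439 sq ft
Value = Finished * price = 3946.0439 * 1.5420 = 6084.7996 $


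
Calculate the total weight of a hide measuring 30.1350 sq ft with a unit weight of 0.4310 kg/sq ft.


Formula: Weight = area * weight_per_sqft
Substituting: Weight = 30.1350 * 0.4310
Result: 12.9882 kg


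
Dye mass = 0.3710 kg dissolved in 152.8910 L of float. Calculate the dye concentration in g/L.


Formula: Conc = dye_mass(kg) / volume(L) * 1000
Substituting: Conc = 0.3710 / 152.8910 * 1000
Result: 2.4266 g/L


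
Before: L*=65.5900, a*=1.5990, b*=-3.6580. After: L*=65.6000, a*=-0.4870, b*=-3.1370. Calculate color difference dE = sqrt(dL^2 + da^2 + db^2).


dL = 0.01, da = -2.0860, db = 0.5210
dE = sqrt(0.01^2 + (-2.0860)^2 + 0.5210^2) = 2.1501


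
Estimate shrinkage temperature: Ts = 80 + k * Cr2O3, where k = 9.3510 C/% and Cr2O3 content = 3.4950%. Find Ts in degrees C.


Formula: Ts = 80 + k * Cr2O3
Substituting: Ts = 80 + 9.3510 * 3.4950
Result: 112.6817 C


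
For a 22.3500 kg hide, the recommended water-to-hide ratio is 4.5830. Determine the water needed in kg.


Formula: Water = hide_weight * ratio
Substituting: Water = 22.3500 * 4.5830
Result: 102.4301 kg


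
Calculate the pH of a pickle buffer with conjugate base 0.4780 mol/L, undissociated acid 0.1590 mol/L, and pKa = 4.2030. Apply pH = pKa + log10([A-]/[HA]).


ratio = [A-] / [HA] = 0.4780 / 0.1590 = 3.0063
log10(ratio) = 0.4780
pH = pKa + log10(ratio) = 4.2030 + 0.4780 = 4.6810


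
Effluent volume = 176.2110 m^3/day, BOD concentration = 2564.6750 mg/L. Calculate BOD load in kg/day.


Formula: BOD_load = volume * conc / 1000
Substituting: BOD_load = 176.2110 * 2564.6750 / 1000
Result: 451.9239 kg/day


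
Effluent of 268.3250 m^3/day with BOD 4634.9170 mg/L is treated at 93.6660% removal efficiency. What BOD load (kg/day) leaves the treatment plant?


Load_in = volume * conc / 1000 = 268.3250 * 4634.9170 / 1000 = 1243.6641 kg/day
Removed = Load_in * eff / 100 = 1243.6641 * 93.6660 / 100 = 1164.8904 kg/day
Load_out = Load_in - Removed = 1243.6641 - 1164.8904 = 78.7737 kg/day


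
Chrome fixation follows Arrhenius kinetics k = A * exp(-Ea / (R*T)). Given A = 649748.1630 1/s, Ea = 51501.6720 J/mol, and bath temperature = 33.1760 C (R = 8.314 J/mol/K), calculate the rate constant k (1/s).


T_K = T_C + 273.15 = 33.1760 + 273.15 = 306.3260 K
exponent = -Ea / (R * T_K) = -51501.6720 / (8.314 * 306.3260) = -20.2222
k = A * exp(exponent) = 649748.1630 * exp(-20.2222) = 0.00107244 1/s


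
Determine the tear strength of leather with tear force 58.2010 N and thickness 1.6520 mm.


Formula: Tear strength = force / thickness
Substituting: Tear strength = 58.2010 / 1.6520
Result: 35.2306 N/mm


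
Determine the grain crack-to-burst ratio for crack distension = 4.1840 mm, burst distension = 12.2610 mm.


Formula: Ratio = crack / burst
Substituting: Ratio = 4.1840 / 12.2610
Result: 0.3412


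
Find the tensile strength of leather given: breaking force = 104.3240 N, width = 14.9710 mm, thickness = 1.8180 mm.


Formula: TS = force / (width * thickness)
Substituting: TS = 104.3240 / (14.9710 * 1.8180)
Result: 3.8330 N/mm^2


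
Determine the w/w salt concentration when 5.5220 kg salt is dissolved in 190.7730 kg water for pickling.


Formula: Conc = salt / (water + salt) * 100
Substituting: Conc = 5.5220 / (190.7730 + 5.5220) * 100
Result: 2.8131 %


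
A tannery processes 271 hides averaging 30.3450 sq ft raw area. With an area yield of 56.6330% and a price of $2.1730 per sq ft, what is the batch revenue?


Raw_total = N * avg_area = 271 * 30.3450 = 8223.4950 sq ft
Finished = Raw_total * yield / 100 = 8223.4950 * 56.6330 / 100 = 4657.2119 sq ft
Value = Finished * price = 4657.2119 * 2.1730 = 10120.1215 $


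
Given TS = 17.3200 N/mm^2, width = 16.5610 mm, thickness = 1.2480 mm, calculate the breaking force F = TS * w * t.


Formula: F = TS * w * t
Substituting: F = 17.3200 * 16.5610 * 1.2480
Result: 357.9720 N


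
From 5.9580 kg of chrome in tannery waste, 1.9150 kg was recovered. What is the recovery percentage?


Formula: Recovery = recovered / input * 100
Substituting: Recovery = 1.9150 / 5.9580 * 100
Result: 32.1417 %


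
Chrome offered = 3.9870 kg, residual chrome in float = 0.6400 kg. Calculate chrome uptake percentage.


Formula: Uptake = (offered - residual) / offered * 100
Substituting: Uptake = (3.9870 - 0.6400) / 3.9870 * 100
Result: 83.9478 %


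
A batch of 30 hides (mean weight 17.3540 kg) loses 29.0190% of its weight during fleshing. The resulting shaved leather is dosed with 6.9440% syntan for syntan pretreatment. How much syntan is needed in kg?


Total_raw = N * avg_wt = 30 * 17.3540 = 520.6200 kg
Substrate = Total_raw * (1 - loss/100) = 520.6200 * (1 - 29.0190/100) = 369.5413 kg
Syntan = Substrate * pct / 100 = 369.5413 * 6.9440 / 100 = 25.6609 kg


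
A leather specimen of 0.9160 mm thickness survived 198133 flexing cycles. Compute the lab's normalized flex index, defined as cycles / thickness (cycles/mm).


Formula: Index = cycles / thickness
Substituting: Index = 198133 / 0.9160
Result: 216302.4017 cycles/mm


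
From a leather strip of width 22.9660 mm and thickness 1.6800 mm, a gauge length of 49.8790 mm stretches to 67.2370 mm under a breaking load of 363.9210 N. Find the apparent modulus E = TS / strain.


TS = F / (w * t) = 363.9210 / (22.9660 * 1.6800) = 9.4322 N/mm^2
strain = (Lf - L0) / L0 = (67.2370 - 49.8790) / 49.8790 = 0.3480
E = TS / strain = 9.4322 / 0.3480 = 27.1038 N/mm^2


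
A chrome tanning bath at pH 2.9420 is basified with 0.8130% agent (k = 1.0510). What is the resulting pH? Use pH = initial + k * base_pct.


Formula: pH_final = pH_initial + k * base_pct
Substituting: pH_final = 2.9420 + 1.0510 * 0.8130
Result: 3.7965


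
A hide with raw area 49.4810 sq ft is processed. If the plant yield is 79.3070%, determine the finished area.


Formula: finished = raw * yield / 100
Substituting: finished = 49.4810 * 79.3070 / 100
Result: 39.2419 sq ft


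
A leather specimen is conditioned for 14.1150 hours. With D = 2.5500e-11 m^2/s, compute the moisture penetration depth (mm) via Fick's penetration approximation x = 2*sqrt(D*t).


t = 14.1150 hr * 3600 = 50814.0000 s
D * t = 2.5500e-11 * 50814.0000 = 1.2958e-06
x = 2 * sqrt(D*t) = 2 * sqrt(1.2958e-06) = 0.00227663 m = 2.2766 mm


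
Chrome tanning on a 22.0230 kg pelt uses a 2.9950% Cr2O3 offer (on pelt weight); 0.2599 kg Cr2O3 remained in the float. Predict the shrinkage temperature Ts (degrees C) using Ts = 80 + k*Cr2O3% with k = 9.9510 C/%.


Offered = pelt * offer_pct / 100 = 22.0230 * 2.9950 / 100 = 0.6596 kg
Uptake = offered - residual = 0.6596 - 0.2599 = 0.3997 kg
Cr2O3% on pelt = uptake / pelt * 100 = 0.3997 / 22.0230 * 100 = 1.8149 %
Ts = 80 + k * Cr2O3% = 80 + 9.9510 * 1.8149 = 98.0598 C


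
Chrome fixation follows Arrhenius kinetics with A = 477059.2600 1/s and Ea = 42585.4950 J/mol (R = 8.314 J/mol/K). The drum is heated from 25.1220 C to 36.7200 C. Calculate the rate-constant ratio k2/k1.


T1 = 25.1220 + 273.15 = 298.2720 K; T2 = 36.7200 + 273.15 = 309.8700 K
k1 = A * exp(-Ea/(R*T1)) = 477059.2600 * exp(-42585.4950/(8.314*298.2720)) = 0.016617 1/s
k2 = A * exp(-Ea/(R*T2)) = 477059.2600 * exp(-42585.4950/(8.314*309.8700)) = 0.0316007 1/s
k2/k1 = 0.0316007 / 0.016617 = 1.9017


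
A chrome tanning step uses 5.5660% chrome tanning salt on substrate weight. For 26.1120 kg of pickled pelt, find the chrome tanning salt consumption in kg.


Formula: Chrome = substrate * pct / 100
Substituting: Chrome = 26.1120 * 5.5660 / 100
Result: 1.4534 kg


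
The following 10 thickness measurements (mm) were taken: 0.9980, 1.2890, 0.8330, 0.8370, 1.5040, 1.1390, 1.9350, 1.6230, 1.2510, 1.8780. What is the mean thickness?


Formula: Average = sum / n
Substituting: Average = 13.2870 / 10
Result: 1.3287 mm


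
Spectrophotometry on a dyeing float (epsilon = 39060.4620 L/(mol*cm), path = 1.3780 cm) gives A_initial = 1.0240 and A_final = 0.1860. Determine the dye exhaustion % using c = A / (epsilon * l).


c_initial = A_i / (epsilon * l) = 1.0240 / (39060.4620 * 1.3780) = 1.9025e-05 mol/L
c_final = A_f / (epsilon * l) = 0.1860 / (39060.4620 * 1.3780) = 3.4556e-06 mol/L
Exhaustion = (c_initial - c_final) / c_initial * 100 = (1.9025e-05 - 3.4556e-06) / 1.9025e-05 * 100 = 81.8359 %


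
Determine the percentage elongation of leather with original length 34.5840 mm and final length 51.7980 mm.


Formula: Elongation = (Lf - L0) / L0 * 100
Substituting: Elongation = (51.7980 - 34.5840) / 34.5840 * 100
Result: 49.7745 %


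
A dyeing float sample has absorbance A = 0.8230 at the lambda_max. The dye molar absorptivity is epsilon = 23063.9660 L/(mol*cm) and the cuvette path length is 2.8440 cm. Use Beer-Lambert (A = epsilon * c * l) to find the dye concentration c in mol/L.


Formula: c = A / (epsilon * l)
Substituting: c = 0.8230 / (23063.9660 * 2.8440)
Result: 1.2547e-05 mol/L


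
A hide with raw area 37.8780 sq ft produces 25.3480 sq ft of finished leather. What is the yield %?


Formula: Yield = finished / raw * 100
Substituting: Yield = 25.3480 / 37.8780 * 100
Result: 66.9201 %


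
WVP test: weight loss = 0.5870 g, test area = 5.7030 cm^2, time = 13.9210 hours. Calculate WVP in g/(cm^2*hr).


Formula: WVP = loss / (area * time)
Substituting: WVP = 0.5870 / (5.7030 * 13.9210)
Result: 0.00739374 g/(cm^2*hr)


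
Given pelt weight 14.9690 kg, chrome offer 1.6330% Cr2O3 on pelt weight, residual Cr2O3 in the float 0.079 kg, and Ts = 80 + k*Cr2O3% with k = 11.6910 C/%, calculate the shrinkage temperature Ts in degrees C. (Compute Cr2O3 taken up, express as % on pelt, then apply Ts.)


Offered = pelt * offer_pct / 100 = 14.9690 * 1.6330 / 100 = 0.2444 kg
Uptake = offered - residual = 0.2444 - 0.079 = 0.1654 kg
Cr2O3% on pelt = uptake / pelt * 100 = 0.1654 / 14.9690 * 100 = 1.1052 %
Ts = 80 + k * Cr2O3% = 80 + 11.6910 * 1.1052 = 92.9214 C


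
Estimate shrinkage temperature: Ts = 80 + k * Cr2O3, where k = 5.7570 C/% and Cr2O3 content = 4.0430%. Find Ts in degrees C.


Formula: Ts = 80 + k * Cr2O3
Substituting: Ts = 80 + 5.7570 * 4.0430
Result: 103.2756 C


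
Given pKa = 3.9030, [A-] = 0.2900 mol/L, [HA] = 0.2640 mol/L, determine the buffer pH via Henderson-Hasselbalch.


ratio = [A-] / [HA] = 0.2900 / 0.2640 = 1.0985
log10(ratio) = 0.0407941
pH = pKa + log10(ratio) = 3.9030 + 0.0407941 = 3.9438


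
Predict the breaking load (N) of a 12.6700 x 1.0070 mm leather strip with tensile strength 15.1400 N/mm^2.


Formula: F = TS * w * t
Substituting: F = 15.1400 * 12.6700 * 1.0070
Result: 193.1666 N


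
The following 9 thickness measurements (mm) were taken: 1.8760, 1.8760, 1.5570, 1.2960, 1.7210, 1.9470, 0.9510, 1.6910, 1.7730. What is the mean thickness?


Formula: Average = sum / n
Substituting: Average = 14.6880 / 9
Result: 1.6320 mm


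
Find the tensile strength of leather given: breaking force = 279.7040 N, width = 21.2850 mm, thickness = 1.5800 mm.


Formula: TS = force / (width * thickness)
Substituting: TS = 279.7040 / (21.2850 * 1.5800)
Result: 8.3170 N/mm^2


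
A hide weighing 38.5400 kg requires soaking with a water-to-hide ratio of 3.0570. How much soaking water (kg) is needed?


Formula: Water = hide_weight * ratio
Substituting: Water = 38.5400 * 3.0570
Result: 117.8168 kg


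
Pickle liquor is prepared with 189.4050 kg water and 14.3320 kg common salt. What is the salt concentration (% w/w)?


Formula: Conc = salt / (water + salt) * 100
Substituting: Conc = 14.3320 / (189.4050 + 14.3320) * 100
Result: 7.0346 %


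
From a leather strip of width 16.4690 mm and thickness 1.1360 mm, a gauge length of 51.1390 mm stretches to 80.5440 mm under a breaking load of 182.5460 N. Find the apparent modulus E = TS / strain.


TS = F / (w * t) = 182.5460 / (16.4690 * 1.1360) = 9.7572 N/mm^2
strain = (Lf - L0) / L0 = (80.5440 - 51.1390) / 51.1390 = 0.5750
E = TS / strain = 9.7572 / 0.5750 = 16.9691 N/mm^2


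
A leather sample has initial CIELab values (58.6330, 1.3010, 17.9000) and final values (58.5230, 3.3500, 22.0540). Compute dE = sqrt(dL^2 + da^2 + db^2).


dL = -0.1100, da = 2.0490, db = 4.1540
dE = sqrt((-0.1100)^2 + 2.0490^2 + 4.1540^2) = 4.6332


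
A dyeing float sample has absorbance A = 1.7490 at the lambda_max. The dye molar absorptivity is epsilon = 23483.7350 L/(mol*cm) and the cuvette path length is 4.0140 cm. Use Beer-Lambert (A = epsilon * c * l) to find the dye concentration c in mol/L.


Formula: c = A / (epsilon * l)
Substituting: c = 1.7490 / (23483.7350 * 4.0140)
Result: 1.8554e-05 mol/L


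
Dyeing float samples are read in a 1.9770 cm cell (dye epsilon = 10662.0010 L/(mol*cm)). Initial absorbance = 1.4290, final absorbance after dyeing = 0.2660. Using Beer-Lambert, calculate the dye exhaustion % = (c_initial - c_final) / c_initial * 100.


c_initial = A_i / (epsilon * l) = 1.4290 / (10662.0010 * 1.9770) = 6.7793e-05 mol/L
c_final = A_f / (epsilon * l) = 0.2660 / (10662.0010 * 1.9770) = 1.2619e-05 mol/L
Exhaustion = (c_initial - c_final) / c_initial * 100 = (6.7793e-05 - 1.2619e-05) / 6.7793e-05 * 100 = 81.3856 %
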